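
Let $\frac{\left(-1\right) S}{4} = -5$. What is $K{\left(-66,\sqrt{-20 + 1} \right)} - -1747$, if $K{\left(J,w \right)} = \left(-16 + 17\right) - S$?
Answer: $1728$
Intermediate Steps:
$S = 20$ ($S = \left(-4\right) \left(-5\right) = 20$)
$K{\left(J,w \right)} = -19$ ($K{\left(J,w \right)} = \left(-16 + 17\right) - 20 = 1 - 20 = -19$)
$K{\left(-66,\sqrt{-20 + 1} \right)} - -1747 = -19 - -1747 = -19 + 1747 = 1728$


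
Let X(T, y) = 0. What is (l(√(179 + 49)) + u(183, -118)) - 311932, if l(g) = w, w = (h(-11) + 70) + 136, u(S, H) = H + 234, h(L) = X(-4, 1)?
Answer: -311610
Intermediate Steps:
h(L) = 0
u(S, H) = 234 + H
w = 206 (w = (0 + 70) + 136 = 70 + 136 = 206)
l(g) = 206
(l(√(179 + 49)) + u(183, -118)) - 311932 = (206 + (234 - 118)) - 311932 = (206 + 116) - 311932 = 322 - 311932 = -311610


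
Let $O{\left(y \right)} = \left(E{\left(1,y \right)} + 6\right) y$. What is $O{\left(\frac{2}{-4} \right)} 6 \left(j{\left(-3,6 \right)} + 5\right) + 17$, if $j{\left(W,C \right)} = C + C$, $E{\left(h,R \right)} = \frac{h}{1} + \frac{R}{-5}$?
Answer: $- \frac{3451}{10} \approx -345.1$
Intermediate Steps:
$E{\left(h,R \right)} = h - \frac{R}{5}$ ($E{\left(h,R \right)} = h 1 + R \left(- \frac{1}{5}\right) = h - \frac{R}{5}$)
$j{\left(W,C \right)} = 2 C$
$O{\left(y \right)} = y \left(7 - \frac{y}{5}\right)$ ($O{\left(y \right)} = \left(\left(1 - \frac{y}{5}\right) + 6\right) y = \left(7 - \frac{y}{5}\right) y = y \left(7 - \frac{y}{5}\right)$)
$O{\left(\frac{2}{-4} \right)} 6 \left(j{\left(-3,6 \right)} + 5\right) + 17 = \frac{\frac{2}{-4} \left(35 - \frac{2}{-4}\right)}{5} \cdot 6 \left(2 \cdot 6 + 5\right) + 17 = \frac{2 \left(- \frac{1}{4}\right) \left(35 - 2 \left(- \frac{1}{4}\right)\right)}{5} \cdot 6 \left(12 + 5\right) + 17 = \frac{1}{5} \left(- \frac{1}{2}\right) \left(35 - - \frac{1}{2}\right) 6 \cdot 17 + 17 = \frac{1}{5} \left(- \frac{1}{2}\right) \left(35 + \frac{1}{2}\right) 102 + 17 = \frac{1}{5} \left(- \frac{1}{2}\right) \frac{71}{2} \cdot 102 + 17 = \left(- \frac{71}{20}\right) 102 + 17 = - \frac{3621}{10} + 17 = - \frac{3451}{10}$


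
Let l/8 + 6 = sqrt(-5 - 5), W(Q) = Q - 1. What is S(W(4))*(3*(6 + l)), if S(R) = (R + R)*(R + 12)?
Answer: -11340 + 2160*I*sqrt(10) ≈ -11340.0 + 6830.5*I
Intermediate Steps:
W(Q) = -1 + Q
l = -48 + 8*I*sqrt(10) (l = -48 + 8*sqrt(-5 - 5) = -48 + 8*sqrt(-10) = -48 + 8*(I*sqrt(10)) = -48 + 8*I*sqrt(10) ≈ -48.0 + 25.298*I)
S(R) = 2*R*(12 + R) (S(R) = (2*R)*(12 + R) = 2*R*(12 + R))
S(W(4))*(3*(6 + l)) = (2*(-1 + 4)*(12 + (-1 + 4)))*(3*(6 + (-48 + 8*I*sqrt(10)))) = (2*3*(12 + 3))*(3*(-42 + 8*I*sqrt(10))) = (2*3*15)*(-126 + 24*I*sqrt(10)) = 90*(-126 + 24*I*sqrt(10)) = -11340 + 2160*I*sqrt(10)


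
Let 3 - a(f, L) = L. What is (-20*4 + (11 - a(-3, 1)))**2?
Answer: 5041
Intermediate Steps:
a(f, L) = 3 - L
(-20*4 + (11 - a(-3, 1)))**2 = (-20*4 + (11 - (3 - 1*1)))**2 = (-80 + (11 - (3 - 1)))**2 = (-80 + (11 - 1*2))**2 = (-80 + (11 - 2))**2 = (-80 + 9)**2 = (-71)**2 = 5041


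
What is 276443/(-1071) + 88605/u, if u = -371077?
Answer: -14668076438/56774781 ≈ -258.36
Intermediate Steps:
276443/(-1071) + 88605/u = 276443/(-1071) + 88605/(-371077) = 276443*(-1/1071) + 88605*(-1/371077) = -276443/1071 - 88605/371077 = -14668076438/56774781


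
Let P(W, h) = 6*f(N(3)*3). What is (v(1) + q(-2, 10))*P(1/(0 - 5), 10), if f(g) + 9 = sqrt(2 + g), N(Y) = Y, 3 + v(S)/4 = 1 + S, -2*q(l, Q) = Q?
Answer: 486 - 54*sqrt(11) ≈ 306.90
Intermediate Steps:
q(l, Q) = -Q/2
v(S) = -8 + 4*S (v(S) = -12 + 4*(1 + S) = -12 + (4 + 4*S) = -8 + 4*S)
f(g) = -9 + sqrt(2 + g)
P(W, h) = -54 + 6*sqrt(11) (P(W, h) = 6*(-9 + sqrt(2 + 3*3)) = 6*(-9 + sqrt(2 + 9)) = 6*(-9 + sqrt(11)) = -54 + 6*sqrt(11))
(v(1) + q(-2, 10))*P(1/(0 - 5), 10) = ((-8 + 4*1) - 1/2*10)*(-54 + 6*sqrt(11)) = ((-8 + 4) - 5)*(-54 + 6*sqrt(11)) = (-4 - 5)*(-54 + 6*sqrt(11)) = -9*(-54 + 6*sqrt(11)) = 486 - 54*sqrt(11)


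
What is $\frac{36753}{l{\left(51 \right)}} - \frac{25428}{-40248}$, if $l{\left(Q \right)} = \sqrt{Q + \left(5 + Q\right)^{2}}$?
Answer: $\frac{163}{258} + \frac{36753 \sqrt{3187}}{3187} \approx 651.66$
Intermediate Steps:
$\frac{36753}{l{\left(51 \right)}} - \frac{25428}{-40248} = \frac{36753}{\sqrt{51 + \left(5 + 51\right)^{2}}} - \frac{25428}{-40248} = \frac{36753}{\sqrt{51 + 56^{2}}} - - \frac{163}{258} = \frac{36753}{\sqrt{51 + 3136}} + \frac{163}{258} = \frac{36753}{\sqrt{3187}} + \frac{163}{258} = 36753 \frac{\sqrt{3187}}{3187} + \frac{163}{258} = \frac{36753 \sqrt{3187}}{3187} + \frac{163}{258} = \frac{163}{258} + \frac{36753 \sqrt{3187}}{3187}$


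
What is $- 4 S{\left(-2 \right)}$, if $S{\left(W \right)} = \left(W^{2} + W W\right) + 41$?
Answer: $-196$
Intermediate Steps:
$S{\left(W \right)} = 41 + 2 W^{2}$ ($S{\left(W \right)} = \left(W^{2} + W^{2}\right) + 41 = 2 W^{2} + 41 = 41 + 2 W^{2}$)
$- 4 S{\left(-2 \right)} = - 4 \left(41 + 2 \left(-2\right)^{2}\right) = - 4 \left(41 + 2 \cdot 4\right) = - 4 \left(41 + 8\right) = \left(-4\right) 49 = -196$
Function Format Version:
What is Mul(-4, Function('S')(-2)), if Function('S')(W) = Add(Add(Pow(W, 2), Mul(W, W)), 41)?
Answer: -196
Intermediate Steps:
Function('S')(W) = Add(41, Mul(2, Pow(W, 2))) (Function('S')(W) = Add(Add(Pow(W, 2), Pow(W, 2)), 41) = Add(Mul(2, Pow(W, 2)), 41) = Add(41, Mul(2, Pow(W, 2))))
Mul(-4, Function('S')(-2)) = Mul(-4, Add(41, Mul(2, Pow(-2, 2)))) = Mul(-4, Add(41, Mul(2, 4))) = Mul(-4, Add(41, 8)) = Mul(-4, 49) = -196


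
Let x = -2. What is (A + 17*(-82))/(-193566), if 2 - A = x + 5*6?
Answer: 710/96783 ≈ 0.0073360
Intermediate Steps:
A = -26 (A = 2 - (-2 + 5*6) = 2 - (-2 + 30) = 2 - 1*28 = 2 - 28 = -26)
(A + 17*(-82))/(-193566) = (-26 + 17*(-82))/(-193566) = (-26 - 1394)*(-1/193566) = -1420*(-1/193566) = 710/96783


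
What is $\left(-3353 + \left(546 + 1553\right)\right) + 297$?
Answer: $-957$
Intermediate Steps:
$\left(-3353 + \left(546 + 1553\right)\right) + 297 = \left(-3353 + 2099\right) + 297 = -1254 + 297 = -957$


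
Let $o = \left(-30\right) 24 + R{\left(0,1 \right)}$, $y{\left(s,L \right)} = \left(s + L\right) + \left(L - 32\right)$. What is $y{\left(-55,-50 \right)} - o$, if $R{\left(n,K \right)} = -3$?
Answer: $536$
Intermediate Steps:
$y{\left(s,L \right)} = -32 + s + 2 L$ ($y{\left(s,L \right)} = \left(L + s\right) + \left(-32 + L\right) = -32 + s + 2 L$)
$o = -723$ ($o = \left(-30\right) 24 - 3 = -720 - 3 = -723$)
$y{\left(-55,-50 \right)} - o = \left(-32 - 55 + 2 \left(-50\right)\right) - -723 = \left(-32 - 55 - 100\right) + 723 = -187 + 723 = 536$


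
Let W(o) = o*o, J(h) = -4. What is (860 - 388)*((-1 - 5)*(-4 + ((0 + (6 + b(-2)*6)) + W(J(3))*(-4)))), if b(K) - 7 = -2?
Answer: 90624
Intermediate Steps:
b(K) = 5 (b(K) = 7 - 2 = 5)
W(o) = o²
(860 - 388)*((-1 - 5)*(-4 + ((0 + (6 + b(-2)*6)) + W(J(3))*(-4)))) = (860 - 388)*((-1 - 5)*(-4 + ((0 + (6 + 5*6)) + (-4)²*(-4)))) = 472*(-6*(-4 + ((0 + (6 + 30)) + 16*(-4)))) = 472*(-6*(-4 + ((0 + 36) - 64))) = 472*(-6*(-4 + (36 - 64))) = 472*(-6*(-4 - 28)) = 472*(-6*(-32)) = 472*192 = 90624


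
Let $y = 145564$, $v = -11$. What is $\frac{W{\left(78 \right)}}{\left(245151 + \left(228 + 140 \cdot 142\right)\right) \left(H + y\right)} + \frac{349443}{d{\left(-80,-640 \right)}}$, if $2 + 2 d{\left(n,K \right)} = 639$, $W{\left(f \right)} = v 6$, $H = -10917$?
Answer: $\frac{24961642011027636}{22751301301001} \approx 1097.2$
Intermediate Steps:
$W{\left(f \right)} = -66$ ($W{\left(f \right)} = \left(-11\right) 6 = -66$)
$d{\left(n,K \right)} = \frac{637}{2}$ ($d{\left(n,K \right)} = -1 + \frac{1}{2} \cdot 639 = -1 + \frac{639}{2} = \frac{637}{2}$)
$\frac{W{\left(78 \right)}}{\left(245151 + \left(228 + 140 \cdot 142\right)\right) \left(H + y\right)} + \frac{349443}{d{\left(-80,-640 \right)}} = - \frac{66}{\left(245151 + \left(228 + 140 \cdot 142\right)\right) \left(-10917 + 145564\right)} + \frac{349443}{\frac{637}{2}} = - \frac{66}{\left(245151 + \left(228 + 19880\right)\right) 134647} + 349443 \cdot \frac{2}{637} = - \frac{66}{\left(245151 + 20108\right) 134647} + \frac{698886}{637} = - \frac{66}{265259 \cdot 134647} + \frac{698886}{637} = - \frac{66}{35716328573} + \frac{698886}{637} = \frac{24961642011027636}{22751301301001}$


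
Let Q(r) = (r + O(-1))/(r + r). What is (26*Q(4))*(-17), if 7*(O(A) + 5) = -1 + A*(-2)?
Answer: 663/14 ≈ 47.357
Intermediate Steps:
O(A) = -36/7 - 2*A/7 (O(A) = -5 + (-1 + A*(-2))/7 = -5 + (-1 - 2*A)/7 = -5 + (-⅐ - 2*A/7) = -36/7 - 2*A/7)
Q(r) = (-34/7 + r)/(2*r) (Q(r) = (r + (-36/7 - 2/7*(-1)))/(r + r) = (r + (-36/7 + 2/7))/((2*r)) = (r - 34/7)*(1/(2*r)) = (-34/7 + r)*(1/(2*r)) = (-34/7 + r)/(2*r))
(26*Q(4))*(-17) = (26*((1/14)*(-34 + 7*4)/4))*(-17) = (26*((1/14)*(¼)*(-34 + 28)))*(-17) = (26*((1/14)*(¼)*(-6)))*(-17) = (26*(-3/28))*(-17) = -39/14*(-17) = 663/14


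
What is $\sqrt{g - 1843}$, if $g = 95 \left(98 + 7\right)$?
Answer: $2 \sqrt{2033} \approx 90.178$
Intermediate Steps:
$g = 9975$ ($g = 95 \cdot 105 = 9975$)
$\sqrt{g - 1843} = \sqrt{9975 - 1843} = \sqrt{8132} = 2 \sqrt{2033}$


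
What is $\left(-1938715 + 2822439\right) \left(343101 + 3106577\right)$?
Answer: $3048563240872$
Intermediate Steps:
$\left(-1938715 + 2822439\right) \left(343101 + 3106577\right) = 883724 \cdot 3449678 = 3048563240872$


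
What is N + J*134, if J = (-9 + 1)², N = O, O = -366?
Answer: 8210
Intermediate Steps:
N = -366
J = 64 (J = (-8)² = 64)
N + J*134 = -366 + 64*134 = -366 + 8576 = 8210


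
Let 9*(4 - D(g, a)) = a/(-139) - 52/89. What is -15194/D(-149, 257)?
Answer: -1691684766/475457 ≈ -3558.0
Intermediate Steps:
D(g, a) = 3256/801 + a/1251 (D(g, a) = 4 - (a/(-139) - 52/89)/9 = 4 - (a*(-1/139) - 52*1/89)/9 = 4 - (-a/139 - 52/89)/9 = 4 - (-52/89 - a/139)/9 = 4 + (52/801 + a/1251) = 3256/801 + a/1251)
-15194/D(-149, 257) = -15194/(3256/801 + (1/1251)*257) = -15194/(3256/801 + 257/1251) = -15194/475457/111339 = -15194*111339/475457 = -1691684766/475457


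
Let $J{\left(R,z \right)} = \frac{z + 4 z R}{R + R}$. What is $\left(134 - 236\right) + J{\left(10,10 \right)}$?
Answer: $- \frac{163}{2} \approx -81.5$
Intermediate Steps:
$J{\left(R,z \right)} = \frac{z + 4 R z}{2 R}$
$\left(134 - 236\right) + J{\left(10,10 \right)} = \left(134 - 236\right) + \left(2 \cdot 10 + \frac{1}{2} \cdot 10 \cdot \frac{1}{10}\right) = -102 + \left(20 + \frac{1}{2} \cdot 10 \cdot \frac{1}{10}\right) = -102 + \left(20 + \frac{1}{2}\right) = -102 + \frac{41}{2} = - \frac{163}{2}$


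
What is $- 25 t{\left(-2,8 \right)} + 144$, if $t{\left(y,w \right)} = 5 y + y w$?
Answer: $794$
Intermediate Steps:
$t{\left(y,w \right)} = 5 y + w y$
$- 25 t{\left(-2,8 \right)} + 144 = - 25 \left(- 2 \left(5 + 8\right)\right) + 144 = - 25 \left(\left(-2\right) 13\right) + 144 = \left(-25\right) \left(-26\right) + 144 = 650 + 144 = 794$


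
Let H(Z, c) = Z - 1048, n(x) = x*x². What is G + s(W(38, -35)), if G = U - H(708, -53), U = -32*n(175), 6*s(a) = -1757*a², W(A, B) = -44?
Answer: -516199756/3 ≈ -1.7207e+8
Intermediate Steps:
n(x) = x³
H(Z, c) = -1048 + Z
s(a) = -1757*a²/6 (s(a) = (-1757*a²)/6 = -1757*a²/6)
U = -171500000 (U = -32*175³ = -32*5359375 = -171500000)
G = -171499660 (G = -171500000 - (-1048 + 708) = -171500000 - 1*(-340) = -171500000 + 340 = -171499660)
G + s(W(38, -35)) = -171499660 - 1757/6*(-44)² = -171499660 - 1757/6*1936 = -171499660 - 1700776/3 = -516199756/3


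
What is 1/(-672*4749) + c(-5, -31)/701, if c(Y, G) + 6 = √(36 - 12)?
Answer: -19148669/2237120928 + 2*√6/701 ≈ -0.0015710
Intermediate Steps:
c(Y, G) = -6 + 2*√6 (c(Y, G) = -6 + √(36 - 12) = -6 + √24 = -6 + 2*√6)
1/(-672*4749) + c(-5, -31)/701 = 1/(-672*4749) + (-6 + 2*√6)/701 = -1/672*1/4749 + (-6 + 2*√6)*(1/701) = -1/3191328 + (-6/701 + 2*√6/701) = -19148669/2237120928 + 2*√6/701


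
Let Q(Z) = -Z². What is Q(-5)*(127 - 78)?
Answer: -1225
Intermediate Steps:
Q(-5)*(127 - 78) = (-1*(-5)²)*(127 - 78) = -1*25*49 = -25*49 = -1225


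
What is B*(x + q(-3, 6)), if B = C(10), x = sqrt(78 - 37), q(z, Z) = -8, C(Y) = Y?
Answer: -80 + 10*sqrt(41) ≈ -15.969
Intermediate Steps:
x = sqrt(41) ≈ 6.4031
B = 10
B*(x + q(-3, 6)) = 10*(sqrt(41) - 8) = 10*(-8 + sqrt(41)) = -80 + 10*sqrt(41)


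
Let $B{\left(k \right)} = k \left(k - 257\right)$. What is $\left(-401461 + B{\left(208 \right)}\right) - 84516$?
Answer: $-496169$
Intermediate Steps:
$B{\left(k \right)} = k \left(-257 + k\right)$
$\left(-401461 + B{\left(208 \right)}\right) - 84516 = \left(-401461 + 208 \left(-257 + 208\right)\right) - 84516 = \left(-401461 + 208 \left(-49\right)\right) - 84516 = \left(-401461 - 10192\right) - 84516 = -411653 - 84516 = -496169$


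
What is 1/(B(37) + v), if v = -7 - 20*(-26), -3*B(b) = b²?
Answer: 3/170 ≈ 0.017647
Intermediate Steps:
B(b) = -b²/3
v = 513 (v = -7 + 520 = 513)
1/(B(37) + v) = 1/(-⅓*37² + 513) = 1/(-⅓*1369 + 513) = 1/(-1369/3 + 513) = 1/(170/3) = 3/170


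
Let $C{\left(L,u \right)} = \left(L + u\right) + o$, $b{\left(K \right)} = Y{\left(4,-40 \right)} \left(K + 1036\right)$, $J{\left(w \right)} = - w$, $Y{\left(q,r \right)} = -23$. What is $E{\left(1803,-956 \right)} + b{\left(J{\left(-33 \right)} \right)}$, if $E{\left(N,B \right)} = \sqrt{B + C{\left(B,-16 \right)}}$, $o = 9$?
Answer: $-24587 + i \sqrt{1919} \approx -24587.0 + 43.806 i$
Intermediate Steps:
$b{\left(K \right)} = -23828 - 23 K$ ($b{\left(K \right)} = - 23 \left(K + 1036\right) = - 23 \left(1036 + K\right) = -23828 - 23 K$)
$C{\left(L,u \right)} = 9 + L + u$ ($C{\left(L,u \right)} = \left(L + u\right) + 9 = 9 + L + u$)
$E{\left(N,B \right)} = \sqrt{-7 + 2 B}$ ($E{\left(N,B \right)} = \sqrt{B + \left(9 + B - 16\right)} = \sqrt{B + \left(-7 + B\right)} = \sqrt{-7 + 2 B}$)
$E{\left(1803,-956 \right)} + b{\left(J{\left(-33 \right)} \right)} = \sqrt{-7 + 2 \left(-956\right)} - \left(23828 + 23 \left(\left(-1\right) \left(-33\right)\right)\right) = \sqrt{-7 - 1912} - 24587 = \sqrt{-1919} - 24587 = i \sqrt{1919} - 24587 = -24587 + i \sqrt{1919}$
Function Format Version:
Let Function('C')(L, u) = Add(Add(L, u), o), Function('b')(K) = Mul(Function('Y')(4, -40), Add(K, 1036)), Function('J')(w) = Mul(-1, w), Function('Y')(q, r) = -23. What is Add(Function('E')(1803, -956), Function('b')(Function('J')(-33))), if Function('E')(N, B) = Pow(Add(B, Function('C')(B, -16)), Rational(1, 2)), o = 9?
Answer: Add(-24587, Mul(I, Pow(1919, Rational(1, 2)))) ≈ Add(-24587., Mul(43.806, I))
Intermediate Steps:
Function('b')(K) = Add(-23828, Mul(-23, K)) (Function('b')(K) = Mul(-23, Add(K, 1036)) = Mul(-23, Add(1036, K)) = Add(-23828, Mul(-23, K)))
Function('C')(L, u) = Add(9, L, u) (Function('C')(L, u) = Add(Add(L, u), 9) = Add(9, L, u))
Function('E')(N, B) = Pow(Add(-7, Mul(2, B)), Rational(1, 2)) (Function('E')(N, B) = Pow(Add(B, Add(9, B, -16)), Rational(1, 2)) = Pow(Add(B, Add(-7, B)), Rational(1, 2)) = Pow(Add(-7, Mul(2, B)), Rational(1, 2)))
Add(Function('E')(1803, -956), Function('b')(Function('J')(-33))) = Add(Pow(Add(-7, Mul(2, -956)), Rational(1, 2)), Add(-23828, Mul(-23, Mul(-1, -33)))) = Add(Pow(Add(-7, -1912), Rational(1, 2)), Add(-23828, Mul(-23, 33))) = Add(Pow(-1919, Rational(1, 2)), Add(-23828, -759)) = Add(Mul(I, Pow(1919, Rational(1, 2))), -24587) = Add(-24587, Mul(I, Pow(1919, Rational(1, 2))))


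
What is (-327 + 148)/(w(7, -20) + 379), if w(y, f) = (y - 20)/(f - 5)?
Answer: -4475/9488 ≈ -0.47165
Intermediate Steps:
w(y, f) = (-20 + y)/(-5 + f)
(-327 + 148)/(w(7, -20) + 379) = (-327 + 148)/((-20 + 7)/(-5 - 20) + 379) = -179/(-13/(-25) + 379) = -179/(-1/25*(-13) + 379) = -179/(13/25 + 379) = -179/9488/25 = -179*25/9488 = -4475/9488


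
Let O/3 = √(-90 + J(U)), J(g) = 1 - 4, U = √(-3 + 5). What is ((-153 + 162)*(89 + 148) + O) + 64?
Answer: 2197 + 3*I*√93 ≈ 2197.0 + 28.931*I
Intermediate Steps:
U = √2 ≈ 1.4142
J(g) = -3
O = 3*I*√93 (O = 3*√(-90 - 3) = 3*√(-93) = 3*(I*√93) = 3*I*√93 ≈ 28.931*I)
((-153 + 162)*(89 + 148) + O) + 64 = ((-153 + 162)*(89 + 148) + 3*I*√93) + 64 = (9*237 + 3*I*√93) + 64 = (2133 + 3*I*√93) + 64 = 2197 + 3*I*√93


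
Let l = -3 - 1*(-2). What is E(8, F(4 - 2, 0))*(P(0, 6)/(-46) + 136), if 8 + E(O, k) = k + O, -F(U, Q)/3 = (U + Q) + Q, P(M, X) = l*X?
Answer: -18786/23 ≈ -816.78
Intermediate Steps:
l = -1 (l = -3 + 2 = -1)
P(M, X) = -X
F(U, Q) = -6*Q - 3*U (F(U, Q) = -3*((U + Q) + Q) = -3*((Q + U) + Q) = -3*(U + 2*Q) = -6*Q - 3*U)
E(O, k) = -8 + O + k (E(O, k) = -8 + (k + O) = -8 + (O + k) = -8 + O + k)
E(8, F(4 - 2, 0))*(P(0, 6)/(-46) + 136) = (-8 + 8 + (-6*0 - 3*(4 - 2)))*(-1*6/(-46) + 136) = (-8 + 8 + (0 - 3*2))*(-6*(-1/46) + 136) = (-8 + 8 + (0 - 6))*(3/23 + 136) = (-8 + 8 - 6)*(3131/23) = -6*3131/23 = -18786/23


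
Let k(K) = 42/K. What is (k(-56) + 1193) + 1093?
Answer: 9141/4 ≈ 2285.3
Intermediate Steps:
(k(-56) + 1193) + 1093 = (42/(-56) + 1193) + 1093 = (42*(-1/56) + 1193) + 1093 = (-¾ + 1193) + 1093 = 4769/4 + 1093 = 9141/4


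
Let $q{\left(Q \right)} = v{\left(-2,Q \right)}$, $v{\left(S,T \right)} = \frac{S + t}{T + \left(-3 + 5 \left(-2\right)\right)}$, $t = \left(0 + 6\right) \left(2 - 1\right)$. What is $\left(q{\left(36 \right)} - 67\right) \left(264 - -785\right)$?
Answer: $- \frac{1612313}{23} \approx -70101.0$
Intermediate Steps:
$t = 6$ ($t = 6 \cdot 1 = 6$)
$v{\left(S,T \right)} = \frac{6 + S}{-13 + T}$ ($v{\left(S,T \right)} = \frac{S + 6}{T + \left(-3 + 5 \left(-2\right)\right)} = \frac{6 + S}{T - 13} = \frac{6 + S}{-13 + T}$)
$q{\left(Q \right)} = \frac{4}{-13 + Q}$ ($q{\left(Q \right)} = \frac{6 - 2}{-13 + Q} = \frac{1}{-13 + Q} 4 = \frac{4}{-13 + Q}$)
$\left(q{\left(36 \right)} - 67\right) \left(264 - -785\right) = \left(\frac{4}{-13 + 36} - 67\right) \left(264 - -785\right) = \left(\frac{4}{23} - 67\right) \left(264 + 785\right) = \left(4 \cdot \frac{1}{23} - 67\right) 1049 = \left(\frac{4}{23} - 67\right) 1049 = \left(- \frac{1537}{23}\right) 1049 = - \frac{1612313}{23}$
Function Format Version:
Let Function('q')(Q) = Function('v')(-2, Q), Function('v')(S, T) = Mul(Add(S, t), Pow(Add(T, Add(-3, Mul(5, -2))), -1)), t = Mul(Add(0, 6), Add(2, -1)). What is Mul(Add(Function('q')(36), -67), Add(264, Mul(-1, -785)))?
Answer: Rational(-1612313, 23) ≈ -70101.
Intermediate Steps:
t = 6 (t = Mul(6, 1) = 6)
Function('v')(S, T) = Mul(Pow(Add(-13, T), -1), Add(6, S)) (Function('v')(S, T) = Mul(Add(S, 6), Pow(Add(T, Add(-3, Mul(5, -2))), -1)) = Mul(Add(6, S), Pow(Add(T, Add(-3, -10)), -1)) = Mul(Add(6, S), Pow(Add(T, -13), -1)) = Mul(Add(6, S), Pow(Add(-13, T), -1)) = Mul(Pow(Add(-13, T), -1), Add(6, S)))
Function('q')(Q) = Mul(4, Pow(Add(-13, Q), -1)) (Function('q')(Q) = Mul(Pow(Add(-13, Q), -1), Add(6, -2)) = Mul(Pow(Add(-13, Q), -1), 4) = Mul(4, Pow(Add(-13, Q), -1)))
Mul(Add(Function('q')(36), -67), Add(264, Mul(-1, -785))) = Mul(Add(Mul(4, Pow(Add(-13, 36), -1)), -67), Add(264, Mul(-1, -785))) = Mul(Add(Mul(4, Pow(23, -1)), -67), Add(264, 785)) = Mul(Add(Mul(4, Rational(1, 23)), -67), 1049) = Mul(Add(Rational(4, 23), -67), 1049) = Mul(Rational(-1537, 23), 1049) = Rational(-1612313, 23)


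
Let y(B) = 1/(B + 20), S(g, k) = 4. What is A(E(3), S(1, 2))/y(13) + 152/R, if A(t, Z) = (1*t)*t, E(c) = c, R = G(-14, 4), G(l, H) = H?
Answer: 335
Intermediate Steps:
R = 4
y(B) = 1/(20 + B)
A(t, Z) = t² (A(t, Z) = t*t = t²)
A(E(3), S(1, 2))/y(13) + 152/R = 3²/(1/(20 + 13)) + 152/4 = 9/(1/33) + 152*(¼) = 9/(1/33) + 38 = 9*33 + 38 = 297 + 38 = 335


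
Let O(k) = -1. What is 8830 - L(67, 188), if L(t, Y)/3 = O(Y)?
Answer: 8833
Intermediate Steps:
L(t, Y) = -3 (L(t, Y) = 3*(-1) = -3)
8830 - L(67, 188) = 8830 - 1*(-3) = 8830 + 3 = 8833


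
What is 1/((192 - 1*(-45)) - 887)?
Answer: -1/650 ≈ -0.0015385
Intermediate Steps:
1/((192 - 1*(-45)) - 887) = 1/((192 + 45) - 887) = 1/(237 - 887) = 1/(-650) = -1/650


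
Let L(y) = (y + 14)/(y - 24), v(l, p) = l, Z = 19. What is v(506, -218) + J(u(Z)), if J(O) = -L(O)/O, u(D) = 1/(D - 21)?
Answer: 24740/49 ≈ 504.90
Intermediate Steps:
L(y) = (14 + y)/(-24 + y)
u(D) = 1/(-21 + D)
J(O) = -(14 + O)/(O*(-24 + O)) (J(O) = -(14 + O)/(-24 + O)/O = -(14 + O)/(O*(-24 + O)))
v(506, -218) + J(u(Z)) = 506 + (-14 - 1/(-21 + 19))/((1/(-21 + 19))*(-24 + 1/(-21 + 19))) = 506 + (-14 - 1/(-2))/((1/(-2))*(-24 + 1/(-2))) = 506 + (-14 - 1*(-1/2))/((-1/2)*(-24 - 1/2)) = 506 - 2*(-14 + 1/2)/(-49/2) = 506 - 2*(-2/49)*(-27/2) = 506 - 54/49 = 24740/49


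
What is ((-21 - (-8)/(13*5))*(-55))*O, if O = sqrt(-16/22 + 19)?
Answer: 1357*sqrt(2211)/13 ≈ 4908.3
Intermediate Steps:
O = sqrt(2211)/11 (O = sqrt(-16*1/22 + 19) = sqrt(-8/11 + 19) = sqrt(201/11) = sqrt(2211)/11 ≈ 4.2747)
((-21 - (-8)/(13*5))*(-55))*O = ((-21 - (-8)/(13*5))*(-55))*(sqrt(2211)/11) = ((-21 - (-8)/65)*(-55))*(sqrt(2211)/11) = ((-21 - 1*(-8/65))*(-55))*(sqrt(2211)/11) = ((-21 + 8/65)*(-55))*(sqrt(2211)/11) = (-1357/65*(-55))*(sqrt(2211)/11) = 14927*(sqrt(2211)/11)/13 = 1357*sqrt(2211)/13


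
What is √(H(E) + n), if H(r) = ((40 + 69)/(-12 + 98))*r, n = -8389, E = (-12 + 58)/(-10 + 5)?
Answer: I*√388320530/215 ≈ 91.655*I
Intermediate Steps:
E = -46/5 (E = 46/(-5) = 46*(-⅕) = -46/5 ≈ -9.2000)
H(r) = 109*r/86 (H(r) = (109/86)*r = (109*(1/86))*r = 109*r/86)
√(H(E) + n) = √((109/86)*(-46/5) - 8389) = √(-2507/215 - 8389) = √(-1806142/215) = I*√388320530/215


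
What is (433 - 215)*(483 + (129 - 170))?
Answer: 96356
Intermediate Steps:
(433 - 215)*(483 + (129 - 170)) = 218*(483 - 41) = 218*442 = 96356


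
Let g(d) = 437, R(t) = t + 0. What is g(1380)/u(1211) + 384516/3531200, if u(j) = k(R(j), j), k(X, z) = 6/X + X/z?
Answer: 467300928593/1074367600 ≈ 434.95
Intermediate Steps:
R(t) = t
u(j) = 1 + 6/j (u(j) = 6/j + j/j = 6/j + 1 = 1 + 6/j)
g(1380)/u(1211) + 384516/3531200 = 437/(((6 + 1211)/1211)) + 384516/3531200 = 437/(((1/1211)*1217)) + 384516*(1/3531200) = 437/(1217/1211) + 96129/882800 = 437*(1211/1217) + 96129/882800 = 529207/1217 + 96129/882800 = 467300928593/1074367600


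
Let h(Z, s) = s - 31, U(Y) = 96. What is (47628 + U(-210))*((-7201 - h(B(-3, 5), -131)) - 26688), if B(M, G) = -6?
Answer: -1609587348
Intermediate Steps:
h(Z, s) = -31 + s
(47628 + U(-210))*((-7201 - h(B(-3, 5), -131)) - 26688) = (47628 + 96)*((-7201 - (-31 - 131)) - 26688) = 47724*((-7201 - 1*(-162)) - 26688) = 47724*((-7201 + 162) - 26688) = 47724*(-7039 - 26688) = 47724*(-33727) = -1609587348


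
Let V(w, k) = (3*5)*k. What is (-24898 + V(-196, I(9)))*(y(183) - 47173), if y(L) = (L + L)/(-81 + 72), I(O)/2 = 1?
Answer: 3522328388/3 ≈ 1.1741e+9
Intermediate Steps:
I(O) = 2 (I(O) = 2*1 = 2)
y(L) = -2*L/9 (y(L) = (2*L)/(-9) = (2*L)*(-1/9) = -2*L/9)
V(w, k) = 15*k
(-24898 + V(-196, I(9)))*(y(183) - 47173) = (-24898 + 15*2)*(-2/9*183 - 47173) = (-24898 + 30)*(-122/3 - 47173) = -24868*(-141641/3) = 3522328388/3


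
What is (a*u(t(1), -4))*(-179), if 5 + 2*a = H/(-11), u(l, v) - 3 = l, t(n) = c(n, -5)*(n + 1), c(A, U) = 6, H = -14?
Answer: 110085/22 ≈ 5003.9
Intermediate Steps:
t(n) = 6 + 6*n (t(n) = 6*(n + 1) = 6*(1 + n) = 6 + 6*n)
u(l, v) = 3 + l
a = -41/22 (a = -5/2 + (-14/(-11))/2 = -5/2 + (-14*(-1/11))/2 = -5/2 + (1/2)*(14/11) = -5/2 + 7/11 = -41/22 ≈ -1.8636)
(a*u(t(1), -4))*(-179) = -41*(3 + (6 + 6*1))/22*(-179) = -41*(3 + (6 + 6))/22*(-179) = -41*(3 + 12)/22*(-179) = -41/22*15*(-179) = -615/22*(-179) = 110085/22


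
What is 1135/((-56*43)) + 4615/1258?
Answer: 4842545/1514632 ≈ 3.1972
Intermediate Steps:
1135/((-56*43)) + 4615/1258 = 1135/(-2408) + 4615*(1/1258) = 1135*(-1/2408) + 4615/1258 = -1135/2408 + 4615/1258 = 4842545/1514632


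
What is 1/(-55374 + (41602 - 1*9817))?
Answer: -1/23589 ≈ -4.2393e-5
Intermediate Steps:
1/(-55374 + (41602 - 1*9817)) = 1/(-55374 + (41602 - 9817)) = 1/(-55374 + 31785) = 1/(-23589) = -1/23589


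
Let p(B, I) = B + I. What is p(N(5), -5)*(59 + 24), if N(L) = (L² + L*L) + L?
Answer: 4150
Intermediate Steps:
N(L) = L + 2*L² (N(L) = (L² + L²) + L = 2*L² + L = L + 2*L²)
p(N(5), -5)*(59 + 24) = (5*(1 + 2*5) - 5)*(59 + 24) = (5*(1 + 10) - 5)*83 = (5*11 - 5)*83 = (55 - 5)*83 = 50*83 = 4150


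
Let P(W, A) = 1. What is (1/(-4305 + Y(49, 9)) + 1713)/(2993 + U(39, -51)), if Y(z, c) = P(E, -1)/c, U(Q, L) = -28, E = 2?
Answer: 66368463/114875960 ≈ 0.57774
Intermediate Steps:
Y(z, c) = 1/c
(1/(-4305 + Y(49, 9)) + 1713)/(2993 + U(39, -51)) = (1/(-4305 + 1/9) + 1713)/(2993 - 28) = (1/(-4305 + ⅑) + 1713)/2965 = (1/(-38744/9) + 1713)*(1/2965) = (-9/38744 + 1713)*(1/2965) = (66368463/38744)*(1/2965) = 66368463/114875960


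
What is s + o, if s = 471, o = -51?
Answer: 420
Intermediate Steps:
s + o = 471 - 51 = 420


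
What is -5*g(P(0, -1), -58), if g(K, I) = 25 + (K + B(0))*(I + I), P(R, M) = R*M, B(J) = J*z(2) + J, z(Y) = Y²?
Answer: -125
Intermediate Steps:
B(J) = 5*J (B(J) = J*2² + J = J*4 + J = 4*J + J = 5*J)
P(R, M) = M*R
g(K, I) = 25 + 2*I*K (g(K, I) = 25 + (K + 5*0)*(I + I) = 25 + (K + 0)*(2*I) = 25 + K*(2*I) = 25 + 2*I*K)
-5*g(P(0, -1), -58) = -5*(25 + 2*(-58)*(-1*0)) = -5*(25 + 2*(-58)*0) = -5*(25 + 0) = -5*25 = -125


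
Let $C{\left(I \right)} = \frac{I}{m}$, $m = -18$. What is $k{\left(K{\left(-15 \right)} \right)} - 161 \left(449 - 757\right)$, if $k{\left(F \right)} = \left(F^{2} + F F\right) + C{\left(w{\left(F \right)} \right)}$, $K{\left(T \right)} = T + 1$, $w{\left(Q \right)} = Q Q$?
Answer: $\frac{449722}{9} \approx 49969.0$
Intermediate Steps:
$w{\left(Q \right)} = Q^{2}$
$K{\left(T \right)} = 1 + T$
$C{\left(I \right)} = - \frac{I}{18}$ ($C{\left(I \right)} = \frac{I}{-18} = I \left(- \frac{1}{18}\right) = - \frac{I}{18}$)
$k{\left(F \right)} = \frac{35 F^{2}}{18}$ ($k{\left(F \right)} = \left(F^{2} + F F\right) - \frac{F^{2}}{18} = \left(F^{2} + F^{2}\right) - \frac{F^{2}}{18} = 2 F^{2} - \frac{F^{2}}{18} = \frac{35 F^{2}}{18}$)
$k{\left(K{\left(-15 \right)} \right)} - 161 \left(449 - 757\right) = \frac{35 \left(1 - 15\right)^{2}}{18} - 161 \left(449 - 757\right) = \frac{35 \left(-14\right)^{2}}{18} - -49588 = \frac{35}{18} \cdot 196 + 49588 = \frac{3430}{9} + 49588 = \frac{449722}{9}$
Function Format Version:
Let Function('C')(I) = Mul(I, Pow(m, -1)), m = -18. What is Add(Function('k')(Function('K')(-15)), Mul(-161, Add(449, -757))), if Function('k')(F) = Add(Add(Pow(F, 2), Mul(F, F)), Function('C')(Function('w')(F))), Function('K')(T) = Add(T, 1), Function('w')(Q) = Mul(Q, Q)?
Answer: Rational(449722, 9) ≈ 49969.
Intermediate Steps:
Function('w')(Q) = Pow(Q, 2)
Function('K')(T) = Add(1, T)
Function('C')(I) = Mul(Rational(-1, 18), I) (Function('C')(I) = Mul(I, Pow(-18, -1)) = Mul(I, Rational(-1, 18)) = Mul(Rational(-1, 18), I))
Function('k')(F) = Mul(Rational(35, 18), Pow(F, 2)) (Function('k')(F) = Add(Add(Pow(F, 2), Mul(F, F)), Mul(Rational(-1, 18), Pow(F, 2))) = Add(Add(Pow(F, 2), Pow(F, 2)), Mul(Rational(-1, 18), Pow(F, 2))) = Add(Mul(2, Pow(F, 2)), Mul(Rational(-1, 18), Pow(F, 2))) = Mul(Rational(35, 18), Pow(F, 2)))
Add(Function('k')(Function('K')(-15)), Mul(-161, Add(449, -757))) = Add(Mul(Rational(35, 18), Pow(Add(1, -15), 2)), Mul(-161, Add(449, -757))) = Add(Mul(Rational(35, 18), Pow(-14, 2)), Mul(-161, -308)) = Add(Mul(Rational(35, 18), 196), 49588) = Add(Rational(3430, 9), 49588) = Rational(449722, 9)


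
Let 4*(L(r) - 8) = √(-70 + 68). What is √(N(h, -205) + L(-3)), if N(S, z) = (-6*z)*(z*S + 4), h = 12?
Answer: √(-12083488 + I*√2)/2 ≈ 0.00010171 + 1738.1*I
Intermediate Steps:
L(r) = 8 + I*√2/4 (L(r) = 8 + √(-70 + 68)/4 = 8 + √(-2)/4 = 8 + (I*√2)/4 = 8 + I*√2/4)
N(S, z) = -6*z*(4 + S*z) (N(S, z) = (-6*z)*(S*z + 4) = (-6*z)*(4 + S*z) = -6*z*(4 + S*z))
√(N(h, -205) + L(-3)) = √(-6*(-205)*(4 + 12*(-205)) + (8 + I*√2/4)) = √(-6*(-205)*(4 - 2460) + (8 + I*√2/4)) = √(-6*(-205)*(-2456) + (8 + I*√2/4)) = √(-3020880 + (8 + I*√2/4)) = √(-3020872 + I*√2/4)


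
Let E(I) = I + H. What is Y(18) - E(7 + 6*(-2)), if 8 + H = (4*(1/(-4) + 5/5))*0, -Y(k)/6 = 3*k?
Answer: -311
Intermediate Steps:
Y(k) = -18*k
H = -8 (H = -8 + (4*(1/(-4) + 5/5))*0 = -8 + (4*(1*(-1/4) + 5*(1/5)))*0 = -8 + (4*(-1/4 + 1))*0 = -8 + (4*(3/4))*0 = -8 + 3*0 = -8 + 0 = -8)
E(I) = -8 + I (E(I) = I - 8 = -8 + I)
Y(18) - E(7 + 6*(-2)) = -18*18 - (-8 + (7 + 6*(-2))) = -324 - (-8 + (7 - 12)) = -324 - (-8 - 5) = -324 - 1*(-13) = -324 + 13 = -311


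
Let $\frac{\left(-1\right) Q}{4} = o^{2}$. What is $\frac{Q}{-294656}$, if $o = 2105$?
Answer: $\frac{4431025}{73664} \approx 60.152$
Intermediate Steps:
$Q = -17724100$ ($Q = - 4 \cdot 2105^{2} = \left(-4\right) 4431025 = -17724100$)
$\frac{Q}{-294656} = - \frac{17724100}{-294656} = \left(-17724100\right) \left(- \frac{1}{294656}\right) = \frac{4431025}{73664}$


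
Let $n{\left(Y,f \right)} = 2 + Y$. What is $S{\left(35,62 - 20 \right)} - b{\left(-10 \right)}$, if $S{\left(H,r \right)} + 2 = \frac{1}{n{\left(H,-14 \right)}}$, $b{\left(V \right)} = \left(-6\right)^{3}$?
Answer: $\frac{7919}{37} \approx 214.03$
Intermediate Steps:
$b{\left(V \right)} = -216$
$S{\left(H,r \right)} = -2 + \frac{1}{2 + H}$
$S{\left(35,62 - 20 \right)} - b{\left(-10 \right)} = \frac{-3 - 70}{2 + 35} - -216 = \frac{-3 - 70}{37} + 216 = \frac{1}{37} \left(-73\right) + 216 = - \frac{73}{37} + 216 = \frac{7919}{37}$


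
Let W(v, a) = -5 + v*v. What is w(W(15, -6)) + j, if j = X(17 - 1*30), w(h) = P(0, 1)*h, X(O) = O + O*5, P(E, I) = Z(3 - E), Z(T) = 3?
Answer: 582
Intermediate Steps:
P(E, I) = 3
W(v, a) = -5 + v²
X(O) = 6*O (X(O) = O + 5*O = 6*O)
w(h) = 3*h
j = -78 (j = 6*(17 - 1*30) = 6*(17 - 30) = 6*(-13) = -78)
w(W(15, -6)) + j = 3*(-5 + 15²) - 78 = 3*(-5 + 225) - 78 = 3*220 - 78 = 660 - 78 = 582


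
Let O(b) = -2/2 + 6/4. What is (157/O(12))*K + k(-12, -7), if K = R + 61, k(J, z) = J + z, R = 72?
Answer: 41743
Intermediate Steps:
O(b) = ½ (O(b) = -2*½ + 6*(¼) = -1 + 3/2 = ½)
K = 133 (K = 72 + 61 = 133)
(157/O(12))*K + k(-12, -7) = (157/(½))*133 + (-12 - 7) = (157*2)*133 - 19 = 314*133 - 19 = 41762 - 19 = 41743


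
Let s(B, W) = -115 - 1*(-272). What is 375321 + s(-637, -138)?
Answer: 375478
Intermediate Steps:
s(B, W) = 157 (s(B, W) = -115 + 272 = 157)
375321 + s(-637, -138) = 375321 + 157 = 375478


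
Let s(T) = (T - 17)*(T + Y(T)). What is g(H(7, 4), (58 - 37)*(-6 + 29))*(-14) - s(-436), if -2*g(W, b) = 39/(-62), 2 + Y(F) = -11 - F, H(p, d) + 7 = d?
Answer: -365391/62 ≈ -5893.4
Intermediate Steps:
H(p, d) = -7 + d
Y(F) = -13 - F (Y(F) = -2 + (-11 - F) = -13 - F)
s(T) = 221 - 13*T (s(T) = (T - 17)*(T + (-13 - T)) = (-17 + T)*(-13) = 221 - 13*T)
g(W, b) = 39/124 (g(W, b) = -39/(2*(-62)) = -39*(-1)/(2*62) = -1/2*(-39/62) = 39/124)
g(H(7, 4), (58 - 37)*(-6 + 29))*(-14) - s(-436) = (39/124)*(-14) - (221 - 13*(-436)) = -273/62 - (221 + 5668) = -273/62 - 1*5889 = -273/62 - 5889 = -365391/62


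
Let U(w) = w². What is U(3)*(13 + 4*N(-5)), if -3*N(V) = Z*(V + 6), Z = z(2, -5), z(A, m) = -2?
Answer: 141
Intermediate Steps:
Z = -2
N(V) = 4 + 2*V/3 (N(V) = -(-2)*(V + 6)/3 = -(-2)*(6 + V)/3 = -(-12 - 2*V)/3 = 4 + 2*V/3)
U(3)*(13 + 4*N(-5)) = 3²*(13 + 4*(4 + (⅔)*(-5))) = 9*(13 + 4*(4 - 10/3)) = 9*(13 + 4*(⅔)) = 9*(13 + 8/3) = 9*(47/3) = 141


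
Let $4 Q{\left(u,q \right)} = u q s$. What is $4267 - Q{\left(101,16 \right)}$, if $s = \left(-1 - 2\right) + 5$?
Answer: $3459$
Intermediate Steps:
$s = 2$ ($s = -3 + 5 = 2$)
$Q{\left(u,q \right)} = \frac{q u}{2}$ ($Q{\left(u,q \right)} = \frac{u q 2}{4} = \frac{q u 2}{4} = \frac{2 q u}{4} = \frac{q u}{2}$)
$4267 - Q{\left(101,16 \right)} = 4267 - \frac{1}{2} \cdot 16 \cdot 101 = 4267 - 808 = 3459$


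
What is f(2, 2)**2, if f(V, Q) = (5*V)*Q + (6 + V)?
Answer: 784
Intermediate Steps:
f(V, Q) = 6 + V + 5*Q*V (f(V, Q) = 5*Q*V + (6 + V) = 6 + V + 5*Q*V)
f(2, 2)**2 = (6 + 2 + 5*2*2)**2 = (6 + 2 + 20)**2 = 28**2 = 784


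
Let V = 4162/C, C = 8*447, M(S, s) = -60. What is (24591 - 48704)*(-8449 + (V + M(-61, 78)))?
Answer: 366807221243/1788 ≈ 2.0515e+8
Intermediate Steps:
C = 3576
V = 2081/1788 (V = 4162/3576 = 4162*(1/3576) = 2081/1788 ≈ 1.1639)
(24591 - 48704)*(-8449 + (V + M(-61, 78))) = (24591 - 48704)*(-8449 + (2081/1788 - 60)) = -24113*(-8449 - 105199/1788) = -24113*(-15212011/1788) = 366807221243/1788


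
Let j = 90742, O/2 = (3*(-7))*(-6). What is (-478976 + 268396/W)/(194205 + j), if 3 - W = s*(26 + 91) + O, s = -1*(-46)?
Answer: -2697382252/1604536557 ≈ -1.6811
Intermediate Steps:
O = 252 (O = 2*((3*(-7))*(-6)) = 2*(-21*(-6)) = 2*126 = 252)
s = 46
W = -5631 (W = 3 - (46*(26 + 91) + 252) = 3 - (46*117 + 252) = 3 - (5382 + 252) = 3 - 1*5634 = 3 - 5634 = -5631)
(-478976 + 268396/W)/(194205 + j) = (-478976 + 268396/(-5631))/(194205 + 90742) = (-478976 + 268396*(-1/5631))/284947 = (-478976 - 268396/5631)*(1/284947) = -2697382252/5631*1/284947 = -2697382252/1604536557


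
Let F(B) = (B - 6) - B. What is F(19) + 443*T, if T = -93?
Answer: -41205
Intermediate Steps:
F(B) = -6 (F(B) = (-6 + B) - B = -6)
F(19) + 443*T = -6 + 443*(-93) = -6 - 41199 = -41205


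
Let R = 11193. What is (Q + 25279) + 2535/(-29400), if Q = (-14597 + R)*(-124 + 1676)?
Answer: -10305149009/1960 ≈ -5.2577e+6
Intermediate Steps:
Q = -5283008 (Q = (-14597 + 11193)*(-124 + 1676) = -3404*1552 = -5283008)
(Q + 25279) + 2535/(-29400) = (-5283008 + 25279) + 2535/(-29400) = -5257729 + 2535*(-1/29400) = -5257729 - 169/1960 = -10305149009/1960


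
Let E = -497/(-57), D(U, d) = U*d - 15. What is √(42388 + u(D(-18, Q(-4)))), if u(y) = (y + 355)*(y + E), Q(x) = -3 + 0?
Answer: 2*√49701093/57 ≈ 247.36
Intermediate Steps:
Q(x) = -3
D(U, d) = -15 + U*d
E = 497/57 (E = -497*(-1/57) = 497/57 ≈ 8.7193)
u(y) = (355 + y)*(497/57 + y) (u(y) = (y + 355)*(y + 497/57) = (355 + y)*(497/57 + y))
√(42388 + u(D(-18, Q(-4)))) = √(42388 + (176435/57 + (-15 - 18*(-3))² + 20732*(-15 - 18*(-3))/57)) = √(42388 + (176435/57 + (-15 + 54)² + 20732*(-15 + 54)/57)) = √(42388 + (176435/57 + 39² + (20732/57)*39)) = √(42388 + (176435/57 + 1521 + 269516/19)) = √(42388 + 1071680/57) = √(3487796/57) = 2*√49701093/57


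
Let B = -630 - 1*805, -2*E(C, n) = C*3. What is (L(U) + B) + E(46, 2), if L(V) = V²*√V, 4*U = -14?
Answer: -1504 + 49*I*√14/8 ≈ -1504.0 + 22.918*I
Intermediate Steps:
E(C, n) = -3*C/2 (E(C, n) = -C*3/2 = -3*C/2)
U = -7/2 (U = (¼)*(-14) = -7/2 ≈ -3.5000)
B = -1435 (B = -630 - 805 = -1435)
L(V) = V^(5/2)
(L(U) + B) + E(46, 2) = ((-7/2)^(5/2) - 1435) - 3/2*46 = (49*I*√14/8 - 1435) - 69 = (-1435 + 49*I*√14/8) - 69 = -1504 + 49*I*√14/8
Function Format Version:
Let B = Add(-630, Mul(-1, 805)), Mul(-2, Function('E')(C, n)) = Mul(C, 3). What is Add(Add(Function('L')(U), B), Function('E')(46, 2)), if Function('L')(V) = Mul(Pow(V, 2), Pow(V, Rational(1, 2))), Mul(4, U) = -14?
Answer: Add(-1504, Mul(Rational(49, 8), I, Pow(14, Rational(1, 2)))) ≈ Add(-1504.0, Mul(22.918, I))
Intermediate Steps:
Function('E')(C, n) = Mul(Rational(-3, 2), C) (Function('E')(C, n) = Mul(Rational(-1, 2), Mul(C, 3)) = Mul(Rational(-1, 2), Mul(3, C)) = Mul(Rational(-3, 2), C))
U = Rational(-7, 2) (U = Mul(Rational(1, 4), -14) = Rational(-7, 2) ≈ -3.5000)
B = -1435 (B = Add(-630, -805) = -1435)
Function('L')(V) = Pow(V, Rational(5, 2))
Add(Add(Function('L')(U), B), Function('E')(46, 2)) = Add(Add(Pow(Rational(-7, 2), Rational(5, 2)), -1435), Mul(Rational(-3, 2), 46)) = Add(Add(Mul(Rational(49, 8), I, Pow(14, Rational(1, 2))), -1435), -69) = Add(Add(-1435, Mul(Rational(49, 8), I, Pow(14, Rational(1, 2)))), -69) = Add(-1504, Mul(Rational(49, 8), I, Pow(14, Rational(1, 2))))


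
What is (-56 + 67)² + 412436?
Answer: 412557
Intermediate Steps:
(-56 + 67)² + 412436 = 11² + 412436 = 121 + 412436 = 412557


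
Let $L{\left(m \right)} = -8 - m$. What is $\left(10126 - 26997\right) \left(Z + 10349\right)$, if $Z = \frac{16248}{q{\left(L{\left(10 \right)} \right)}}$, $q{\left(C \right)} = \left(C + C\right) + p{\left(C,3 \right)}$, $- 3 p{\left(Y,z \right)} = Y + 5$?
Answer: $- \frac{15764447981}{95} \approx -1.6594 \cdot 10^{8}$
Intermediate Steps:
$p{\left(Y,z \right)} = - \frac{5}{3} - \frac{Y}{3}$ ($p{\left(Y,z \right)} = - \frac{Y + 5}{3} = - \frac{5 + Y}{3} = - \frac{5}{3} - \frac{Y}{3}$)
$q{\left(C \right)} = - \frac{5}{3} + \frac{5 C}{3}$ ($q{\left(C \right)} = \left(C + C\right) - \left(\frac{5}{3} + \frac{C}{3}\right) = 2 C - \left(\frac{5}{3} + \frac{C}{3}\right) = - \frac{5}{3} + \frac{5 C}{3}$)
$Z = - \frac{48744}{95}$ ($Z = \frac{16248}{- \frac{5}{3} + \frac{5 \left(-8 - 10\right)}{3}} = \frac{16248}{- \frac{5}{3} + \frac{5}{3} \left(-18\right)} = \frac{16248}{- \frac{5}{3} - 30} = \frac{16248}{- \frac{95}{3}} = 16248 \left(- \frac{3}{95}\right) = - \frac{48744}{95} \approx -513.09$)
$\left(10126 - 26997\right) \left(Z + 10349\right) = \left(10126 - 26997\right) \left(- \frac{48744}{95} + 10349\right) = \left(-16871\right) \frac{934411}{95} = - \frac{15764447981}{95}$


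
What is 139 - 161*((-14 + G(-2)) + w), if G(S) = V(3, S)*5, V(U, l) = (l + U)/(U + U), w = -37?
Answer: 49295/6 ≈ 8215.8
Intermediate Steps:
V(U, l) = (U + l)/(2*U) (V(U, l) = (U + l)/((2*U)) = (U + l)*(1/(2*U)) = (U + l)/(2*U))
G(S) = 5/2 + 5*S/6 (G(S) = ((1/2)*(3 + S)/3)*5 = ((1/2)*(1/3)*(3 + S))*5 = (1/2 + S/6)*5 = 5/2 + 5*S/6)
139 - 161*((-14 + G(-2)) + w) = 139 - 161*((-14 + (5/2 + (5/6)*(-2))) - 37) = 139 - 161*((-14 + (5/2 - 5/3)) - 37) = 139 - 161*((-14 + 5/6) - 37) = 139 - 161*(-79/6 - 37) = 139 - 161*(-301/6) = 139 + 48461/6 = 49295/6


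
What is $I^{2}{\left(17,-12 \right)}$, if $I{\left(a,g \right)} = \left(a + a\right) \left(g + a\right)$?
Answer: $28900$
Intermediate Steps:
$I{\left(a,g \right)} = 2 a \left(a + g\right)$
$I^{2}{\left(17,-12 \right)} = \left(2 \cdot 17 \left(17 - 12\right)\right)^{2} = \left(2 \cdot 17 \cdot 5\right)^{2} = 170^{2} = 28900$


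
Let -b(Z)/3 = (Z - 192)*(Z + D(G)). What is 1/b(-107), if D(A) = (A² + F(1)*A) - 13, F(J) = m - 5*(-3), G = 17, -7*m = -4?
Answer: 7/2723292 ≈ 2.5704e-6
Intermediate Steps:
m = 4/7 (m = -⅐*(-4) = 4/7 ≈ 0.57143)
F(J) = 109/7 (F(J) = 4/7 - 5*(-3) = 4/7 + 15 = 109/7)
D(A) = -13 + A² + 109*A/7 (D(A) = (A² + 109*A/7) - 13 = -13 + A² + 109*A/7)
b(Z) = -3*(-192 + Z)*(3785/7 + Z) (b(Z) = -3*(Z - 192)*(Z + (-13 + 17² + (109/7)*17)) = -3*(-192 + Z)*(Z + (-13 + 289 + 1853/7)) = -3*(-192 + Z)*(Z + 3785/7) = -3*(-192 + Z)*(3785/7 + Z))
1/b(-107) = 1/(2180160/7 - 3*(-107)² - 7323/7*(-107)) = 1/(2180160/7 - 3*11449 + 783561/7) = 1/(2180160/7 - 34347 + 783561/7) = 1/(2723292/7) = 7/2723292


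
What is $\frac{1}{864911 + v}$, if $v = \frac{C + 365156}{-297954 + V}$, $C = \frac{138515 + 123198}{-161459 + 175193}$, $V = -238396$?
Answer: $\frac{7366230900}{6371129118635683} \approx 1.1562 \cdot 10^{-6}$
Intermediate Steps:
$C = \frac{261713}{13734} \approx 19.056$
$v = - \frac{5015314217}{7366230900}$ ($v = \frac{\frac{261713}{13734} + 365156}{-297954 - 238396} = \frac{5015314217}{13734 \left(-536350\right)} = \frac{5015314217}{13734} \left(- \frac{1}{536350}\right) = - \frac{5015314217}{7366230900} \approx -0.68085$)
$\frac{1}{864911 + v} = \frac{1}{864911 - \frac{5015314217}{7366230900}} = \frac{1}{\frac{6371129118635683}{7366230900}} = \frac{7366230900}{6371129118635683}$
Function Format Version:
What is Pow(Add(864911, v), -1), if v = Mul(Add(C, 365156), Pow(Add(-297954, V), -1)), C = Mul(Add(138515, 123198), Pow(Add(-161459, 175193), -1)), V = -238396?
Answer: Rational(7366230900, 6371129118635683) ≈ 1.1562e-6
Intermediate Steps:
C = Rational(261713, 13734) (C = Mul(261713, Pow(13734, -1)) = Mul(261713, Rational(1, 13734)) = Rational(261713, 13734) ≈ 19.056)
v = Rational(-5015314217, 7366230900) (v = Mul(Add(Rational(261713, 13734), 365156), Pow(Add(-297954, -238396), -1)) = Mul(Rational(5015314217, 13734), Pow(-536350, -1)) = Mul(Rational(5015314217, 13734), Rational(-1, 536350)) = Rational(-5015314217, 7366230900) ≈ -0.68085)
Pow(Add(864911, v), -1) = Pow(Add(864911, Rational(-5015314217, 7366230900)), -1) = Pow(Rational(6371129118635683, 7366230900), -1) = Rational(7366230900, 6371129118635683)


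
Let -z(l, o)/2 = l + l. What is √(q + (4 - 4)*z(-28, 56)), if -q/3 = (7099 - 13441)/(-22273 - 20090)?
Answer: I*√1105622/1569 ≈ 0.67016*I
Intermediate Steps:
z(l, o) = -4*l (z(l, o) = -2*(l + l) = -4*l)
q = -2114/4707 (q = -3*(7099 - 13441)/(-22273 - 20090) = -(-19026)/(-42363) = -(-19026)*(-1)/42363 = -3*2114/14121 = -2114/4707 ≈ -0.44912)
√(q + (4 - 4)*z(-28, 56)) = √(-2114/4707 + (4 - 4)*(-4*(-28))) = √(-2114/4707 + 0*112) = √(-2114/4707 + 0) = √(-2114/4707) = I*√1105622/1569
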